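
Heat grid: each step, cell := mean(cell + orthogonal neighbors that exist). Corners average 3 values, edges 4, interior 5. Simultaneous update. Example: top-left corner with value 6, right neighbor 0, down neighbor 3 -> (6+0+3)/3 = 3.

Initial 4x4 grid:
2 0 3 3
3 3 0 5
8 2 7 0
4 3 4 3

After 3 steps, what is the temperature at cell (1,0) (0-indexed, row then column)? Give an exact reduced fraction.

Step 1: cell (1,0) = 4
Step 2: cell (1,0) = 691/240
Step 3: cell (1,0) = 23503/7200
Full grid after step 3:
  5131/2160 9089/3600 8129/3600 6001/2160
  23503/7200 15901/6000 18151/6000 19033/7200
  8861/2400 7567/2000 18071/6000 23633/7200
  3097/720 1481/400 13129/3600 6641/2160

Answer: 23503/7200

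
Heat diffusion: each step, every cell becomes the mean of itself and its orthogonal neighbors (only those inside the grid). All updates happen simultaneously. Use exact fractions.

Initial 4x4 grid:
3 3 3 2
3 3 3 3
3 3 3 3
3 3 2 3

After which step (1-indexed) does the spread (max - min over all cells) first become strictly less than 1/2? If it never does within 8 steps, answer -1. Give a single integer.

Answer: 1

Derivation:
Step 1: max=3, min=8/3, spread=1/3
  -> spread < 1/2 first at step 1
Step 2: max=3, min=49/18, spread=5/18
Step 3: max=3, min=6013/2160, spread=467/2160
Step 4: max=857/288, min=182743/64800, spread=5041/32400
Step 5: max=1851/625, min=5489509/1944000, spread=1339207/9720000
Step 6: max=19115977/6480000, min=165532231/58320000, spread=3255781/29160000
Step 7: max=114259183/38880000, min=4976942533/1749600000, spread=82360351/874800000
Step 8: max=1139864191/388800000, min=149732510143/52488000000, spread=2074577821/26244000000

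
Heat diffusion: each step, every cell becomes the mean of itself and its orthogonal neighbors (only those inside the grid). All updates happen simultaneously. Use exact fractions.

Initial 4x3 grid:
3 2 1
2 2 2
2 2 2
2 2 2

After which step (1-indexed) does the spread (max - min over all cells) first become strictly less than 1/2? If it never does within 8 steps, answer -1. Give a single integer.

Answer: 2

Derivation:
Step 1: max=7/3, min=5/3, spread=2/3
Step 2: max=79/36, min=65/36, spread=7/18
  -> spread < 1/2 first at step 2
Step 3: max=913/432, min=815/432, spread=49/216
Step 4: max=5369/2592, min=4999/2592, spread=185/1296
Step 5: max=31819/15552, min=30389/15552, spread=715/7776
Step 6: max=63179/31104, min=61237/31104, spread=971/15552
Step 7: max=94327/46656, min=92297/46656, spread=1015/23328
Step 8: max=4513201/2239488, min=4444751/2239488, spread=34225/1119744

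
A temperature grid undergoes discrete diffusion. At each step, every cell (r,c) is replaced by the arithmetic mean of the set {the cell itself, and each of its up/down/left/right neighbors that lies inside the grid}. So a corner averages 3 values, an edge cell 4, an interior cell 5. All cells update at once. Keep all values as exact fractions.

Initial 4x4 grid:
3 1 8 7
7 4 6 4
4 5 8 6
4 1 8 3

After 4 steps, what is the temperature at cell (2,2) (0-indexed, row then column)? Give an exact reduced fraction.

Answer: 474137/90000

Derivation:
Step 1: cell (2,2) = 33/5
Step 2: cell (2,2) = 109/20
Step 3: cell (2,2) = 16451/3000
Step 4: cell (2,2) = 474137/90000
Full grid after step 4:
  14399/3240 259177/54000 285803/54000 182311/32400
  30359/6750 27032/5625 484771/90000 608731/108000
  19967/4500 24243/5000 474137/90000 604979/108000
  3011/675 5273/1125 140561/27000 35053/6480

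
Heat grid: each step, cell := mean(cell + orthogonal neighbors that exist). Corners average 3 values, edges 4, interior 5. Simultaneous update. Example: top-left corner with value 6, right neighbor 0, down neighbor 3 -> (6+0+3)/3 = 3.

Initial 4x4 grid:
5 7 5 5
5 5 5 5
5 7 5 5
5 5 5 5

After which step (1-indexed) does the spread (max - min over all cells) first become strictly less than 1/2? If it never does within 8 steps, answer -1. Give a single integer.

Answer: 3

Derivation:
Step 1: max=29/5, min=5, spread=4/5
Step 2: max=337/60, min=5, spread=37/60
Step 3: max=5939/1080, min=1013/200, spread=293/675
  -> spread < 1/2 first at step 3
Step 4: max=117259/21600, min=18391/3600, spread=6913/21600
Step 5: max=1054567/194400, min=103001/20000, spread=333733/1215000
Step 6: max=157193009/29160000, min=16742383/3240000, spread=3255781/14580000
Step 7: max=4705911299/874800000, min=504576733/97200000, spread=82360351/437400000
Step 8: max=140685022841/26244000000, min=15170651911/2916000000, spread=2074577821/13122000000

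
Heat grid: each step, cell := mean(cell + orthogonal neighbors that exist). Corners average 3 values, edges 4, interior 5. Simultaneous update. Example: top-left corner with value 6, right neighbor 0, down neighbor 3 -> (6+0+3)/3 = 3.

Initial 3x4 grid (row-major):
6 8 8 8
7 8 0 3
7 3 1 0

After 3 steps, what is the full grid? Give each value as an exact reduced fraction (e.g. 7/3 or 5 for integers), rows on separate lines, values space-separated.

After step 1:
  7 15/2 6 19/3
  7 26/5 4 11/4
  17/3 19/4 1 4/3
After step 2:
  43/6 257/40 143/24 181/36
  373/60 569/100 379/100 173/48
  209/36 997/240 133/48 61/36
After step 3:
  2377/360 631/100 19081/3600 2101/432
  22391/3600 31531/6000 1636/375 50819/14400
  11647/2160 33157/7200 22337/7200 581/216

Answer: 2377/360 631/100 19081/3600 2101/432
22391/3600 31531/6000 1636/375 50819/14400
11647/2160 33157/7200 22337/7200 581/216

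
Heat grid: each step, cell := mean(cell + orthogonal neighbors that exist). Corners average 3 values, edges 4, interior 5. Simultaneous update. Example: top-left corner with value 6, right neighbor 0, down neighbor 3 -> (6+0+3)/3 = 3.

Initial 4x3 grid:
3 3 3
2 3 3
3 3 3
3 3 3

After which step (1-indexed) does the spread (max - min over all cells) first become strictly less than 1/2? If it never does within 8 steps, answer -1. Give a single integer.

Answer: 1

Derivation:
Step 1: max=3, min=8/3, spread=1/3
  -> spread < 1/2 first at step 1
Step 2: max=3, min=329/120, spread=31/120
Step 3: max=3, min=3029/1080, spread=211/1080
Step 4: max=5353/1800, min=307103/108000, spread=14077/108000
Step 5: max=320317/108000, min=2775593/972000, spread=5363/48600
Step 6: max=177131/60000, min=83739191/29160000, spread=93859/1166400
Step 7: max=286263533/97200000, min=5038525519/1749600000, spread=4568723/69984000
Step 8: max=8566381111/2916000000, min=303147564371/104976000000, spread=8387449/167961600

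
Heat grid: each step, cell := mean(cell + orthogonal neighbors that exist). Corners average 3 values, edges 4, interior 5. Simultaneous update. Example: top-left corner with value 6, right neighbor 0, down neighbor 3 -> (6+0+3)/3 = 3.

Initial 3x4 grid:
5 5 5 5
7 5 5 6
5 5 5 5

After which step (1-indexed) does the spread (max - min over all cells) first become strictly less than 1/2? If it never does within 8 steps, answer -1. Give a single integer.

Answer: 2

Derivation:
Step 1: max=17/3, min=5, spread=2/3
Step 2: max=667/120, min=77/15, spread=17/40
  -> spread < 1/2 first at step 2
Step 3: max=5837/1080, min=31123/6000, spread=11743/54000
Step 4: max=2321419/432000, min=4493083/864000, spread=29951/172800
Step 5: max=138324041/25920000, min=40459853/7776000, spread=10373593/77760000
Step 6: max=8279908819/1555200000, min=16199048563/3110400000, spread=14430763/124416000
Step 7: max=495480730721/93312000000, min=973479697817/186624000000, spread=139854109/1492992000
Step 8: max=29682648862939/5598720000000, min=58475979781003/11197440000000, spread=7114543559/89579520000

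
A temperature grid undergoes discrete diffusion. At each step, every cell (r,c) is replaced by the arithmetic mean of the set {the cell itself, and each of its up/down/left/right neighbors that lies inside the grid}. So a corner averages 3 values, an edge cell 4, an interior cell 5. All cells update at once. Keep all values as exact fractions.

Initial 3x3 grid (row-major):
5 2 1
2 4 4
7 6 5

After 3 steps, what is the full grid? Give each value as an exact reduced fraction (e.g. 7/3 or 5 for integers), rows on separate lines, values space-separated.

After step 1:
  3 3 7/3
  9/2 18/5 7/2
  5 11/2 5
After step 2:
  7/2 179/60 53/18
  161/40 201/50 433/120
  5 191/40 14/3
After step 3:
  1261/360 12103/3600 3433/1080
  3309/800 11647/3000 27431/7200
  23/5 11077/2400 87/20

Answer: 1261/360 12103/3600 3433/1080
3309/800 11647/3000 27431/7200
23/5 11077/2400 87/20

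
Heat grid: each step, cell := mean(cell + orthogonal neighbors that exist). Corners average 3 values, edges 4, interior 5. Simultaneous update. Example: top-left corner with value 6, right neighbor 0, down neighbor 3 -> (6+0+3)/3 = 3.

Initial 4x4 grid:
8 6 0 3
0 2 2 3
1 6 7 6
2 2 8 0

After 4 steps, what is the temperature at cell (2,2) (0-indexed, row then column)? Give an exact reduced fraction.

Step 1: cell (2,2) = 29/5
Step 2: cell (2,2) = 409/100
Step 3: cell (2,2) = 25039/6000
Step 4: cell (2,2) = 690709/180000
Full grid after step 4:
  219841/64800 148097/43200 232567/72000 2563/800
  72427/21600 122327/36000 213491/60000 61933/18000
  344207/108000 129731/36000 690709/180000 218419/54000
  212101/64800 774409/216000 897961/216000 274327/64800

Answer: 690709/180000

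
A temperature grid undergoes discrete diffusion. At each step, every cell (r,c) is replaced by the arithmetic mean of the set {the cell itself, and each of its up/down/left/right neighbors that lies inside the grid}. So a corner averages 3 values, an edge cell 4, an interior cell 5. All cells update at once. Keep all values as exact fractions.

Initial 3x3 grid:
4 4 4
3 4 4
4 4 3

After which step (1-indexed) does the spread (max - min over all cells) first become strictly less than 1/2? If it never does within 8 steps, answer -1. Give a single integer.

Step 1: max=4, min=11/3, spread=1/3
  -> spread < 1/2 first at step 1
Step 2: max=47/12, min=893/240, spread=47/240
Step 3: max=309/80, min=4019/1080, spread=61/432
Step 4: max=165967/43200, min=242563/64800, spread=511/5184
Step 5: max=9908149/2592000, min=14592911/3888000, spread=4309/62208
Step 6: max=197661901/51840000, min=878136367/233280000, spread=36295/746496
Step 7: max=35503950941/9331200000, min=52778156099/13996800000, spread=305773/8957952
Step 8: max=2127506070527/559872000000, min=3171134488603/839808000000, spread=2575951/107495424

Answer: 1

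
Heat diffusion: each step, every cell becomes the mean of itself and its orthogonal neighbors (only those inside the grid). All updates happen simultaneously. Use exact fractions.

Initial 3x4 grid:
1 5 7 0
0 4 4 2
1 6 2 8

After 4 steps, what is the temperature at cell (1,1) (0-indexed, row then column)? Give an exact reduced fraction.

Answer: 590201/180000

Derivation:
Step 1: cell (1,1) = 19/5
Step 2: cell (1,1) = 83/25
Step 3: cell (1,1) = 5057/1500
Step 4: cell (1,1) = 590201/180000
Full grid after step 4:
  1173/400 237589/72000 86063/24000 1669/450
  1259569/432000 590201/180000 74289/20000 543023/144000
  94813/32400 725267/216000 89563/24000 5257/1350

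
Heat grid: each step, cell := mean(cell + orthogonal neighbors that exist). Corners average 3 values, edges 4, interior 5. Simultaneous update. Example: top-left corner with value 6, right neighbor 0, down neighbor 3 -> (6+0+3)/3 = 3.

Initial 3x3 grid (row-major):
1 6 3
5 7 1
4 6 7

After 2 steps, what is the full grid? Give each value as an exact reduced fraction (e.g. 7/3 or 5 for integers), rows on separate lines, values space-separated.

After step 1:
  4 17/4 10/3
  17/4 5 9/2
  5 6 14/3
After step 2:
  25/6 199/48 145/36
  73/16 24/5 35/8
  61/12 31/6 91/18

Answer: 25/6 199/48 145/36
73/16 24/5 35/8
61/12 31/6 91/18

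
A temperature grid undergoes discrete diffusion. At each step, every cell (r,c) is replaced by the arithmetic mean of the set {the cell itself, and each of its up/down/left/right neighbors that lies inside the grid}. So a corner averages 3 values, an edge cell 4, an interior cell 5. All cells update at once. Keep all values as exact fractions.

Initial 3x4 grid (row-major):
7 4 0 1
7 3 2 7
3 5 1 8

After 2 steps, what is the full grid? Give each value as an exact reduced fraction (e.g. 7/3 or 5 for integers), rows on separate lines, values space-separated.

Answer: 29/6 309/80 631/240 107/36
101/20 183/50 341/100 151/40
13/3 81/20 56/15 83/18

Derivation:
After step 1:
  6 7/2 7/4 8/3
  5 21/5 13/5 9/2
  5 3 4 16/3
After step 2:
  29/6 309/80 631/240 107/36
  101/20 183/50 341/100 151/40
  13/3 81/20 56/15 83/18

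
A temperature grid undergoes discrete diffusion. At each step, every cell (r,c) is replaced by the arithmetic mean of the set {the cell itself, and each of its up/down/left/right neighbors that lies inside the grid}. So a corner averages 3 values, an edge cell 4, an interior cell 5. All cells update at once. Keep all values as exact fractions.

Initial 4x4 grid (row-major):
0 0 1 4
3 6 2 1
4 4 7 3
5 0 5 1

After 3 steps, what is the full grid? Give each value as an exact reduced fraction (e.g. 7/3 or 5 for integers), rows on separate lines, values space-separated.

After step 1:
  1 7/4 7/4 2
  13/4 3 17/5 5/2
  4 21/5 21/5 3
  3 7/2 13/4 3
After step 2:
  2 15/8 89/40 25/12
  45/16 78/25 297/100 109/40
  289/80 189/50 361/100 127/40
  7/2 279/80 279/80 37/12
After step 3:
  107/48 461/200 1373/600 211/90
  2309/800 5823/2000 293/100 1643/600
  2741/800 1761/500 6809/2000 1889/600
  53/15 2851/800 8201/2400 2339/720

Answer: 107/48 461/200 1373/600 211/90
2309/800 5823/2000 293/100 1643/600
2741/800 1761/500 6809/2000 1889/600
53/15 2851/800 8201/2400 2339/720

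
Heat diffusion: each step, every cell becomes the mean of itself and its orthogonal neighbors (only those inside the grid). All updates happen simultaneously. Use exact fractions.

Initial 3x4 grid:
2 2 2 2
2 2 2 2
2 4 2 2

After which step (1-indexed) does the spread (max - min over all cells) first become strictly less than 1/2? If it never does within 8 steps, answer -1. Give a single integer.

Answer: 3

Derivation:
Step 1: max=8/3, min=2, spread=2/3
Step 2: max=151/60, min=2, spread=31/60
Step 3: max=1291/540, min=2, spread=211/540
  -> spread < 1/2 first at step 3
Step 4: max=124897/54000, min=1847/900, spread=14077/54000
Step 5: max=1112407/486000, min=111683/54000, spread=5363/24300
Step 6: max=32900809/14580000, min=62869/30000, spread=93859/583200
Step 7: max=1959874481/874800000, min=102536467/48600000, spread=4568723/34992000
Step 8: max=116756435629/52488000000, min=3097618889/1458000000, spread=8387449/83980800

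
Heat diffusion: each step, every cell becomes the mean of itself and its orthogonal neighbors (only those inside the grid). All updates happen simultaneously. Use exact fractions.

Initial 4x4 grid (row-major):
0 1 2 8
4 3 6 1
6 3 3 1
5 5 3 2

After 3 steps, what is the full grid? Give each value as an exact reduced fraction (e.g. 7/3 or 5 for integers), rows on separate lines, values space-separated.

Answer: 2897/1080 19759/7200 24031/7200 733/216
22759/7200 9797/3000 9509/3000 24091/7200
28631/7200 1373/375 407/125 2243/800
469/108 28241/7200 7579/2400 491/180

Derivation:
After step 1:
  5/3 3/2 17/4 11/3
  13/4 17/5 3 4
  9/2 4 16/5 7/4
  16/3 4 13/4 2
After step 2:
  77/36 649/240 149/48 143/36
  769/240 303/100 357/100 149/48
  205/48 191/50 76/25 219/80
  83/18 199/48 249/80 7/3
After step 3:
  2897/1080 19759/7200 24031/7200 733/216
  22759/7200 9797/3000 9509/3000 24091/7200
  28631/7200 1373/375 407/125 2243/800
  469/108 28241/7200 7579/2400 491/180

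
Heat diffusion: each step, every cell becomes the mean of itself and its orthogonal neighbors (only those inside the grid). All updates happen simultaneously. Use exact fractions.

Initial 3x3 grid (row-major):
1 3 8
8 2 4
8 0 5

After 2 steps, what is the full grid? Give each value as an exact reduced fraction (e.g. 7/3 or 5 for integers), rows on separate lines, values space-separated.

Answer: 49/12 159/40 53/12
1049/240 403/100 323/80
83/18 929/240 23/6

Derivation:
After step 1:
  4 7/2 5
  19/4 17/5 19/4
  16/3 15/4 3
After step 2:
  49/12 159/40 53/12
  1049/240 403/100 323/80
  83/18 929/240 23/6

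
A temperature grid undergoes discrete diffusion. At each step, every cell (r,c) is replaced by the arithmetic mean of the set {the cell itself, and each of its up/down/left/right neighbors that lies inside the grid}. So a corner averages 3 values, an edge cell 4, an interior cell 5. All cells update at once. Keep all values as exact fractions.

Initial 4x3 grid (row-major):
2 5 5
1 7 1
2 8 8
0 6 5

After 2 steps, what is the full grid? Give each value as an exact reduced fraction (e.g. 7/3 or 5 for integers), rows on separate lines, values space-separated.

Answer: 125/36 929/240 41/9
769/240 118/25 1129/240
877/240 118/25 1397/240
61/18 399/80 199/36

Derivation:
After step 1:
  8/3 19/4 11/3
  3 22/5 21/4
  11/4 31/5 11/2
  8/3 19/4 19/3
After step 2:
  125/36 929/240 41/9
  769/240 118/25 1129/240
  877/240 118/25 1397/240
  61/18 399/80 199/36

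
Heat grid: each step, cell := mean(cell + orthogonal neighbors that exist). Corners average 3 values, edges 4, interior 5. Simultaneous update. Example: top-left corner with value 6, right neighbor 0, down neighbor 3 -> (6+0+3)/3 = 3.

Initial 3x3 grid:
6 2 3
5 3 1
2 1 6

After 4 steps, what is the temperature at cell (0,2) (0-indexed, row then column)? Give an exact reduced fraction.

Step 1: cell (0,2) = 2
Step 2: cell (0,2) = 35/12
Step 3: cell (0,2) = 2053/720
Step 4: cell (0,2) = 130511/43200
Full grid after step 4:
  219779/64800 1357543/432000 130511/43200
  233153/72000 1127207/360000 2484211/864000
  103127/32400 639209/216000 375683/129600

Answer: 130511/43200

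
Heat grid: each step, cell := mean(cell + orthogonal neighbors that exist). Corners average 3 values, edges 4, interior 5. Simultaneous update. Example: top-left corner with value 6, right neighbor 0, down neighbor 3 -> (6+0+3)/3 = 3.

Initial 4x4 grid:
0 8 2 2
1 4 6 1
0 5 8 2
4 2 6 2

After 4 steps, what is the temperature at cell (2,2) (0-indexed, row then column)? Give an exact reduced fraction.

Answer: 686279/180000

Derivation:
Step 1: cell (2,2) = 27/5
Step 2: cell (2,2) = 423/100
Step 3: cell (2,2) = 24917/6000
Step 4: cell (2,2) = 686279/180000
Full grid after step 4:
  67391/21600 13963/4000 375113/108000 13909/4050
  230999/72000 2763/800 169081/45000 377123/108000
  224839/72000 36711/10000 686279/180000 410419/108000
  7081/2160 28631/8000 854333/216000 249329/64800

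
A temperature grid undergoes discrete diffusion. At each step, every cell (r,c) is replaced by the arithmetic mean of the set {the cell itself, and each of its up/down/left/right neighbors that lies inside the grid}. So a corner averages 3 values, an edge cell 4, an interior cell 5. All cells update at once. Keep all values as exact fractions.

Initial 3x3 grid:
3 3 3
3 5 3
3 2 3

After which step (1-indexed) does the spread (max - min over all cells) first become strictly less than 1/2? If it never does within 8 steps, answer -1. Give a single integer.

Answer: 2

Derivation:
Step 1: max=7/2, min=8/3, spread=5/6
Step 2: max=339/100, min=707/240, spread=533/1200
  -> spread < 1/2 first at step 2
Step 3: max=7939/2400, min=6607/2160, spread=5381/21600
Step 4: max=35087/10800, min=2680523/864000, spread=126437/864000
Step 5: max=27917351/8640000, min=24395143/7776000, spread=7304729/77760000
Step 6: max=41606111/12960000, min=9796651907/3110400000, spread=188814733/3110400000
Step 7: max=33210063353/10368000000, min=88534689487/27993600000, spread=11324815661/279936000000
Step 8: max=447161609947/139968000000, min=35467008491963/11197440000000, spread=101973434599/3732480000000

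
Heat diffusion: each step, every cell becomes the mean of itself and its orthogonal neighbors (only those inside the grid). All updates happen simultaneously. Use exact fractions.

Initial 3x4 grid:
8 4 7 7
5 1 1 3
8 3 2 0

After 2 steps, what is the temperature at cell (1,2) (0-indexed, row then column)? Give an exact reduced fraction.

Answer: 73/25

Derivation:
Step 1: cell (1,2) = 14/5
Step 2: cell (1,2) = 73/25
Full grid after step 2:
  97/18 1093/240 1093/240 79/18
  193/40 98/25 73/25 773/240
  43/9 197/60 71/30 71/36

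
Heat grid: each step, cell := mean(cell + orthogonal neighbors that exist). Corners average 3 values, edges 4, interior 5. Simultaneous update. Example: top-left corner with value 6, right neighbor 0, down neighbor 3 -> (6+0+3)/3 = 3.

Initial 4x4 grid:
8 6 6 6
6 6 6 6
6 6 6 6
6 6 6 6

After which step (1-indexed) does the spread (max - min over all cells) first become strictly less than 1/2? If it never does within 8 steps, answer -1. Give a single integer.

Answer: 3

Derivation:
Step 1: max=20/3, min=6, spread=2/3
Step 2: max=59/9, min=6, spread=5/9
Step 3: max=689/108, min=6, spread=41/108
  -> spread < 1/2 first at step 3
Step 4: max=20483/3240, min=6, spread=1043/3240
Step 5: max=608753/97200, min=6, spread=25553/97200
Step 6: max=18167459/2916000, min=54079/9000, spread=645863/2916000
Step 7: max=542521691/87480000, min=360971/60000, spread=16225973/87480000
Step 8: max=16223877983/2624400000, min=162701/27000, spread=409340783/2624400000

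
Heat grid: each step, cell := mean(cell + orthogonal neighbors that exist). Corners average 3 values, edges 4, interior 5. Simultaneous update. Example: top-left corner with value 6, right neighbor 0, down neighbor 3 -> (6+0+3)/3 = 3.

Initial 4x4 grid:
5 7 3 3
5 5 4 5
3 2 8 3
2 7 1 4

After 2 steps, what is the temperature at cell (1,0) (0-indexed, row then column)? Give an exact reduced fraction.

Step 1: cell (1,0) = 9/2
Step 2: cell (1,0) = 533/120
Full grid after step 2:
  91/18 1171/240 215/48 35/9
  533/120 241/50 106/25 209/48
  33/8 96/25 118/25 901/240
  10/3 17/4 107/30 38/9

Answer: 533/120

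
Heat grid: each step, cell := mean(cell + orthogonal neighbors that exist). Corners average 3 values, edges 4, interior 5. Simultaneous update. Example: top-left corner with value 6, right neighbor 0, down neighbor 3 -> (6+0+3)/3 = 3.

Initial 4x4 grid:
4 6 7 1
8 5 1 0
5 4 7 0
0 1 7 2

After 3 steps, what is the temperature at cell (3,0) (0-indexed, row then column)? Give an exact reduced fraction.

Step 1: cell (3,0) = 2
Step 2: cell (3,0) = 37/12
Step 3: cell (3,0) = 158/45
Full grid after step 3:
  949/180 11699/2400 26401/7200 311/108
  11809/2400 2241/500 1097/300 18751/7200
  1957/480 502/125 853/250 6989/2400
  158/45 1687/480 8299/2400 136/45

Answer: 158/45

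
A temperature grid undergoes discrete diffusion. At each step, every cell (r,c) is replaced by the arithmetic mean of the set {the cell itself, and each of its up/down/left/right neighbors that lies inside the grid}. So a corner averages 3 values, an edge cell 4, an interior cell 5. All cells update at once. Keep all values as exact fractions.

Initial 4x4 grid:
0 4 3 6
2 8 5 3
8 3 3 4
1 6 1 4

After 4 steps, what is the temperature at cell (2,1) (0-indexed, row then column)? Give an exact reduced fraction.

Step 1: cell (2,1) = 28/5
Step 2: cell (2,1) = 389/100
Step 3: cell (2,1) = 8529/2000
Step 4: cell (2,1) = 78853/20000
Full grid after step 4:
  83173/21600 280237/72000 295877/72000 17761/4320
  140021/36000 9811/2400 240923/60000 145861/36000
  49471/12000 78853/20000 235919/60000 134029/36000
  28603/7200 31769/8000 261113/72000 77489/21600

Answer: 78853/20000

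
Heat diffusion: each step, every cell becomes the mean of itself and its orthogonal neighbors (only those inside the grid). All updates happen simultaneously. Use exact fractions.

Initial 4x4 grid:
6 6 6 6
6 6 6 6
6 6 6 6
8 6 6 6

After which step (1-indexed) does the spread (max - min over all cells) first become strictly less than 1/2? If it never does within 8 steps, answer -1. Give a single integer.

Step 1: max=20/3, min=6, spread=2/3
Step 2: max=59/9, min=6, spread=5/9
Step 3: max=689/108, min=6, spread=41/108
  -> spread < 1/2 first at step 3
Step 4: max=20483/3240, min=6, spread=1043/3240
Step 5: max=608753/97200, min=6, spread=25553/97200
Step 6: max=18167459/2916000, min=54079/9000, spread=645863/2916000
Step 7: max=542521691/87480000, min=360971/60000, spread=16225973/87480000
Step 8: max=16223877983/2624400000, min=162701/27000, spread=409340783/2624400000

Answer: 3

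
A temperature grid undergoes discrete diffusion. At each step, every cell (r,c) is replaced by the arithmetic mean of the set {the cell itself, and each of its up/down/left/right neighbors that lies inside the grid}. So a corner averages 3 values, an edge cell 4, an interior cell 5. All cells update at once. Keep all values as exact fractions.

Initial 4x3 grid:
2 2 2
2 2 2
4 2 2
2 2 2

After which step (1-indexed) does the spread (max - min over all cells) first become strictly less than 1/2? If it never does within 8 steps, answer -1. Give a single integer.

Answer: 3

Derivation:
Step 1: max=8/3, min=2, spread=2/3
Step 2: max=151/60, min=2, spread=31/60
Step 3: max=1291/540, min=2, spread=211/540
  -> spread < 1/2 first at step 3
Step 4: max=124897/54000, min=1847/900, spread=14077/54000
Step 5: max=1112407/486000, min=111683/54000, spread=5363/24300
Step 6: max=32900809/14580000, min=62869/30000, spread=93859/583200
Step 7: max=1959874481/874800000, min=102536467/48600000, spread=4568723/34992000
Step 8: max=116756435629/52488000000, min=3097618889/1458000000, spread=8387449/83980800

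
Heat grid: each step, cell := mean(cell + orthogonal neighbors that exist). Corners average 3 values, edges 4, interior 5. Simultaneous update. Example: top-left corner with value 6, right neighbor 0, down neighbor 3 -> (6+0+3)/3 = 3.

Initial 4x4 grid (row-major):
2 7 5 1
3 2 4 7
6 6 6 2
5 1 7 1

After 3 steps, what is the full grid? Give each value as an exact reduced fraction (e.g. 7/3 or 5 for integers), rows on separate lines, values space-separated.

After step 1:
  4 4 17/4 13/3
  13/4 22/5 24/5 7/2
  5 21/5 5 4
  4 19/4 15/4 10/3
After step 2:
  15/4 333/80 1043/240 145/36
  333/80 413/100 439/100 499/120
  329/80 467/100 87/20 95/24
  55/12 167/40 101/24 133/36
After step 3:
  161/40 9833/2400 30467/7200 9023/2160
  3231/800 4303/1000 25649/6000 14881/3600
  10517/2400 343/80 6473/1500 2909/720
  3089/720 5291/1200 2957/720 427/108

Answer: 161/40 9833/2400 30467/7200 9023/2160
3231/800 4303/1000 25649/6000 14881/3600
10517/2400 343/80 6473/1500 2909/720
3089/720 5291/1200 2957/720 427/108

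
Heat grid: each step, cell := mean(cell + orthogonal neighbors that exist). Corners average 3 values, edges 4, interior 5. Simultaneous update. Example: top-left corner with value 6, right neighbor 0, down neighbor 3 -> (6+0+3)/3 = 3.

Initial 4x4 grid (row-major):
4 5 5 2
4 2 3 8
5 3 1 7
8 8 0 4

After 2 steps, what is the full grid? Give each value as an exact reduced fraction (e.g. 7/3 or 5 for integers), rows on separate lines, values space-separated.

After step 1:
  13/3 4 15/4 5
  15/4 17/5 19/5 5
  5 19/5 14/5 5
  7 19/4 13/4 11/3
After step 2:
  145/36 929/240 331/80 55/12
  989/240 15/4 15/4 47/10
  391/80 79/20 373/100 247/60
  67/12 47/10 217/60 143/36

Answer: 145/36 929/240 331/80 55/12
989/240 15/4 15/4 47/10
391/80 79/20 373/100 247/60
67/12 47/10 217/60 143/36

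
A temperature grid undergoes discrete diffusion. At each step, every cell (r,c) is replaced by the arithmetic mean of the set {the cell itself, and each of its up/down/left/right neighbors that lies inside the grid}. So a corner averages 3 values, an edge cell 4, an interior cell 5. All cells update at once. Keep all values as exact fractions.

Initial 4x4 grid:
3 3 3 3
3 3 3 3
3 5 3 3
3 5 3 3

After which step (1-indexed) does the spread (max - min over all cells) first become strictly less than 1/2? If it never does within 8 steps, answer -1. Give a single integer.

Answer: 5

Derivation:
Step 1: max=4, min=3, spread=1
Step 2: max=449/120, min=3, spread=89/120
Step 3: max=493/135, min=3, spread=88/135
Step 4: max=29177/8100, min=913/300, spread=2263/4050
Step 5: max=34433/9720, min=9209/3000, spread=14362/30375
  -> spread < 1/2 first at step 5
Step 6: max=12756337/3645000, min=209351/67500, spread=1451383/3645000
Step 7: max=378424183/109350000, min=1265927/405000, spread=36623893/109350000
Step 8: max=11254176001/3280500000, min=63768379/20250000, spread=923698603/3280500000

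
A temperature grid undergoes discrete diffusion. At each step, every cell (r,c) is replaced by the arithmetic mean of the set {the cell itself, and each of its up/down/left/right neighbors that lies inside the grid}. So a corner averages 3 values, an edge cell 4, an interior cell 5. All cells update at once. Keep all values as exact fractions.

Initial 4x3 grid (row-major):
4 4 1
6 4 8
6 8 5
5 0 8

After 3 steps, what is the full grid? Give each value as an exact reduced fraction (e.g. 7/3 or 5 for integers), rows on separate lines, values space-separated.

Answer: 1033/216 21079/4800 127/27
34801/7200 10441/2000 34901/7200
38311/7200 10021/2000 39911/7200
5183/1080 25199/4800 686/135

Derivation:
After step 1:
  14/3 13/4 13/3
  5 6 9/2
  25/4 23/5 29/4
  11/3 21/4 13/3
After step 2:
  155/36 73/16 145/36
  263/48 467/100 265/48
  1171/240 587/100 1241/240
  91/18 357/80 101/18
After step 3:
  1033/216 21079/4800 127/27
  34801/7200 10441/2000 34901/7200
  38311/7200 10021/2000 39911/7200
  5183/1080 25199/4800 686/135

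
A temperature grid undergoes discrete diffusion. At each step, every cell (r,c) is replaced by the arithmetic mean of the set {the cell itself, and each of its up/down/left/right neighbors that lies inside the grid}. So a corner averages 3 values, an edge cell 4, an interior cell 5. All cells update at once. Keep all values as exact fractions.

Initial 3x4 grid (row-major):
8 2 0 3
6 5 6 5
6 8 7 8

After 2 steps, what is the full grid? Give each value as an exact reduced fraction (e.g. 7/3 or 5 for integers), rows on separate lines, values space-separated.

After step 1:
  16/3 15/4 11/4 8/3
  25/4 27/5 23/5 11/2
  20/3 13/2 29/4 20/3
After step 2:
  46/9 517/120 413/120 131/36
  473/80 53/10 51/10 583/120
  233/36 1549/240 1501/240 233/36

Answer: 46/9 517/120 413/120 131/36
473/80 53/10 51/10 583/120
233/36 1549/240 1501/240 233/36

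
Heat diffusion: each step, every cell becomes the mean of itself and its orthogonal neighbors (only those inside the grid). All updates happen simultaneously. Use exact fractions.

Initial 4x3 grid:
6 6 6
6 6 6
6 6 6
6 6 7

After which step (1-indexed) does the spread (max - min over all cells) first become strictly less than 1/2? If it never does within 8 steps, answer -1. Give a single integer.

Step 1: max=19/3, min=6, spread=1/3
  -> spread < 1/2 first at step 1
Step 2: max=113/18, min=6, spread=5/18
Step 3: max=1337/216, min=6, spread=41/216
Step 4: max=159737/25920, min=6, spread=4217/25920
Step 5: max=9540349/1555200, min=43279/7200, spread=38417/311040
Step 6: max=571072211/93312000, min=866597/144000, spread=1903471/18662400
Step 7: max=34193309089/5598720000, min=26035759/4320000, spread=18038617/223948800
Step 8: max=2048807382851/335923200000, min=2345726759/388800000, spread=883978523/13436928000

Answer: 1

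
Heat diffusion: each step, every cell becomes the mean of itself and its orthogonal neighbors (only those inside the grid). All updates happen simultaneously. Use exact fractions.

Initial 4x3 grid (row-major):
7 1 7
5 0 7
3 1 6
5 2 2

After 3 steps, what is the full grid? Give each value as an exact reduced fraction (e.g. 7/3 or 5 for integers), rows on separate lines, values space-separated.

After step 1:
  13/3 15/4 5
  15/4 14/5 5
  7/2 12/5 4
  10/3 5/2 10/3
After step 2:
  71/18 953/240 55/12
  863/240 177/50 21/5
  779/240 76/25 221/60
  28/9 347/120 59/18
After step 3:
  518/135 57739/14400 3061/720
  25787/7200 1376/375 2401/600
  23387/7200 19681/6000 12781/3600
  6659/2160 22177/7200 3547/1080

Answer: 518/135 57739/14400 3061/720
25787/7200 1376/375 2401/600
23387/7200 19681/6000 12781/3600
6659/2160 22177/7200 3547/1080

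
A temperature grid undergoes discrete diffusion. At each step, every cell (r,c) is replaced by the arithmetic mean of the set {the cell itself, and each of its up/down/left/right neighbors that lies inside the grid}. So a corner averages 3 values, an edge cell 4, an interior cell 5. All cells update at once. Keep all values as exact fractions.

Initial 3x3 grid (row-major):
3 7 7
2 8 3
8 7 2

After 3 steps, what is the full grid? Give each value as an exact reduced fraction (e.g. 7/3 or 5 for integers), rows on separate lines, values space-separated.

Answer: 623/120 78353/14400 11509/2160
77753/14400 31661/6000 1202/225
5807/1080 78353/14400 3703/720

Derivation:
After step 1:
  4 25/4 17/3
  21/4 27/5 5
  17/3 25/4 4
After step 2:
  31/6 1279/240 203/36
  1219/240 563/100 301/60
  103/18 1279/240 61/12
After step 3:
  623/120 78353/14400 11509/2160
  77753/14400 31661/6000 1202/225
  5807/1080 78353/14400 3703/720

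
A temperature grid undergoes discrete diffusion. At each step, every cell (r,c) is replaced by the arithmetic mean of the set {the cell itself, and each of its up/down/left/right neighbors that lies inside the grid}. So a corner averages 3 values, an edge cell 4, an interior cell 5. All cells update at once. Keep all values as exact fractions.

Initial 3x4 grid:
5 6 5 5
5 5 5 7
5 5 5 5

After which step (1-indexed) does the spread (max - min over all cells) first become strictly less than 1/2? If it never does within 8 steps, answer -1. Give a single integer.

Answer: 3

Derivation:
Step 1: max=17/3, min=5, spread=2/3
Step 2: max=667/120, min=5, spread=67/120
Step 3: max=739/135, min=911/180, spread=223/540
  -> spread < 1/2 first at step 3
Step 4: max=350881/64800, min=27553/5400, spread=4049/12960
Step 5: max=20962409/3888000, min=554129/108000, spread=202753/777600
Step 6: max=1251253351/233280000, min=50128999/9720000, spread=385259/1866240
Step 7: max=74822159909/13996800000, min=3018585091/583200000, spread=95044709/559872000
Step 8: max=4475616336031/839808000000, min=20187315341/3888000000, spread=921249779/6718464000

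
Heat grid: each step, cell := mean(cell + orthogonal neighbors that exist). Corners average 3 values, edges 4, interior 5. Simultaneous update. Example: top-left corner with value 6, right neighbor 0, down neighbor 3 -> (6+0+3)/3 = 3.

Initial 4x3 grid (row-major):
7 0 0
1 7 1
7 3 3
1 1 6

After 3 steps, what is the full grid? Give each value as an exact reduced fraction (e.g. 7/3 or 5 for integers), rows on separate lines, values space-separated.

Answer: 1711/540 7187/2400 2377/1080
3347/900 1459/500 643/225
2003/600 20903/6000 5309/1800
271/80 44887/14400 7067/2160

Derivation:
After step 1:
  8/3 7/2 1/3
  11/2 12/5 11/4
  3 21/5 13/4
  3 11/4 10/3
After step 2:
  35/9 89/40 79/36
  407/120 367/100 131/60
  157/40 78/25 203/60
  35/12 797/240 28/9
After step 3:
  1711/540 7187/2400 2377/1080
  3347/900 1459/500 643/225
  2003/600 20903/6000 5309/1800
  271/80 44887/14400 7067/2160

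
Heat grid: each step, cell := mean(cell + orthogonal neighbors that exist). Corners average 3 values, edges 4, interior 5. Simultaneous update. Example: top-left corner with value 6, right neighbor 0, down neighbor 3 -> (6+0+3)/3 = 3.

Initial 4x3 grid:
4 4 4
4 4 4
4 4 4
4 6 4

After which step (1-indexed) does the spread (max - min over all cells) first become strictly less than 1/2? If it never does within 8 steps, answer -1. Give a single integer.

Answer: 3

Derivation:
Step 1: max=14/3, min=4, spread=2/3
Step 2: max=547/120, min=4, spread=67/120
Step 3: max=4757/1080, min=4, spread=437/1080
  -> spread < 1/2 first at step 3
Step 4: max=1885531/432000, min=2009/500, spread=29951/86400
Step 5: max=16767821/3888000, min=13658/3375, spread=206761/777600
Step 6: max=6676995571/1555200000, min=10965671/2700000, spread=14430763/62208000
Step 7: max=398355741689/93312000000, min=881652727/216000000, spread=139854109/746496000
Step 8: max=23817351890251/5598720000000, min=79611228977/19440000000, spread=7114543559/44789760000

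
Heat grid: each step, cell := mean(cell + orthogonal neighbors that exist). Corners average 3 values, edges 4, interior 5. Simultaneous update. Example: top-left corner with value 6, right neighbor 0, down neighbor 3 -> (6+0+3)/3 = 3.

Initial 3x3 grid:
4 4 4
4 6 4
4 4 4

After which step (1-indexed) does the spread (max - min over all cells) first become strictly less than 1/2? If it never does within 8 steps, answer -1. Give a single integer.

Step 1: max=9/2, min=4, spread=1/2
Step 2: max=112/25, min=169/40, spread=51/200
  -> spread < 1/2 first at step 2
Step 3: max=10423/2400, min=767/180, spread=589/7200
Step 4: max=64943/15000, min=617081/144000, spread=31859/720000
Step 5: max=37251607/8640000, min=3864721/900000, spread=751427/43200000
Step 6: max=232634687/54000000, min=2228663129/518400000, spread=23149331/2592000000
Step 7: max=133898654263/31104000000, min=13934931889/3240000000, spread=616540643/155520000000
Step 8: max=836712453983/194400000000, min=8028892008761/1866240000000, spread=17737747379/9331200000000

Answer: 2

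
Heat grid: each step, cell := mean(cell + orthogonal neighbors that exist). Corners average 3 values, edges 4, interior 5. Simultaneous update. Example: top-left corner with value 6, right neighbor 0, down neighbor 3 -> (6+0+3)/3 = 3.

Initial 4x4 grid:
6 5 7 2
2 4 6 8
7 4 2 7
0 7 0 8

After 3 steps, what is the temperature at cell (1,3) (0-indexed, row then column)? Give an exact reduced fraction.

Answer: 9571/1800

Derivation:
Step 1: cell (1,3) = 23/4
Step 2: cell (1,3) = 173/30
Step 3: cell (1,3) = 9571/1800
Full grid after step 3:
  4951/1080 17947/3600 18407/3600 5987/1080
  8231/1800 13447/3000 15491/3000 9571/1800
  7117/1800 3311/750 566/125 631/120
  2167/540 3461/900 68/15 859/180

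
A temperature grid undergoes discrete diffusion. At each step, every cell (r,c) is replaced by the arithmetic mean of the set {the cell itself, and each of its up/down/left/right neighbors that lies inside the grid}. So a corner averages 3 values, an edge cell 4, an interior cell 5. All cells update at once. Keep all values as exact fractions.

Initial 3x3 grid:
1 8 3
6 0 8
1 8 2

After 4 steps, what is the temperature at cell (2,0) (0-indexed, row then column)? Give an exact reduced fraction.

Step 1: cell (2,0) = 5
Step 2: cell (2,0) = 13/4
Step 3: cell (2,0) = 203/48
Step 4: cell (2,0) = 1253/320
Full grid after step 4:
  2863/720 192919/43200 113543/25920
  15137/3600 73553/18000 802651/172800
  1253/320 252967/57600 1163/270

Answer: 1253/320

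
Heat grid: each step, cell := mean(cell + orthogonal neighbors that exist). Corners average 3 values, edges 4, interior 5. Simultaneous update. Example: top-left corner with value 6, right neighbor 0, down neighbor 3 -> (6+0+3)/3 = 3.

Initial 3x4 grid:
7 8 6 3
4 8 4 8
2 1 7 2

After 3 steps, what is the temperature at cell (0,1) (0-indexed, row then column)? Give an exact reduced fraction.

Step 1: cell (0,1) = 29/4
Step 2: cell (0,1) = 143/24
Step 3: cell (0,1) = 21733/3600
Full grid after step 3:
  2443/432 21733/3600 19913/3600 12091/2160
  74717/14400 30193/6000 32933/6000 71977/14400
  1813/432 16783/3600 16463/3600 10861/2160

Answer: 21733/3600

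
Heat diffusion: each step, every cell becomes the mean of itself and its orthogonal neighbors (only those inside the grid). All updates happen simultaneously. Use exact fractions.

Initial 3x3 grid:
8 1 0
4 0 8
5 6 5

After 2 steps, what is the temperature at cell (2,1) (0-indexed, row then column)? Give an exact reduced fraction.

Answer: 287/60

Derivation:
Step 1: cell (2,1) = 4
Step 2: cell (2,1) = 287/60
Full grid after step 2:
  65/18 803/240 17/6
  1043/240 351/100 983/240
  53/12 287/60 163/36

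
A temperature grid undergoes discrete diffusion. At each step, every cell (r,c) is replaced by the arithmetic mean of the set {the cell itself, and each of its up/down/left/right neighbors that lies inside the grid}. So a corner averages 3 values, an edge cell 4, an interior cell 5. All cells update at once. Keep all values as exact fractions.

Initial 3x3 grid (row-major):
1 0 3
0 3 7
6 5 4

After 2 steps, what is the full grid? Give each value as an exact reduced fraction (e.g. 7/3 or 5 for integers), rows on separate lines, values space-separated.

Answer: 55/36 101/48 28/9
19/8 16/5 191/48
32/9 33/8 169/36

Derivation:
After step 1:
  1/3 7/4 10/3
  5/2 3 17/4
  11/3 9/2 16/3
After step 2:
  55/36 101/48 28/9
  19/8 16/5 191/48
  32/9 33/8 169/36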